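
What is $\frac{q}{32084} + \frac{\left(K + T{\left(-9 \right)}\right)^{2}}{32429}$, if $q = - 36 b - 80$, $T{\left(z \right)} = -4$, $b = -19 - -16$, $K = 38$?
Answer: $\frac{9499279}{260113009} \approx 0.03652$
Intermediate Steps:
$b = -3$ ($b = -19 + 16 = -3$)
$q = 28$ ($q = \left(-36\right) \left(-3\right) - 80 = 108 - 80 = 28$)
$\frac{q}{32084} + \frac{\left(K + T{\left(-9 \right)}\right)^{2}}{32429} = \frac{28}{32084} + \frac{\left(38 - 4\right)^{2}}{32429} = 28 \cdot \frac{1}{32084} + 34^{2} \cdot \frac{1}{32429} = \frac{7}{8021} + 1156 \cdot \frac{1}{32429} = \frac{7}{8021} + \frac{1156}{32429} = \frac{9499279}{260113009}$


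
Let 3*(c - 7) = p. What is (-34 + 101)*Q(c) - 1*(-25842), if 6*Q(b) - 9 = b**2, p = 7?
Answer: 1453423/54 ≈ 26915.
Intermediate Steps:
c = 28/3 (c = 7 + (1/3)*7 = 7 + 7/3 = 28/3 ≈ 9.3333)
Q(b) = 3/2 + b**2/6
(-34 + 101)*Q(c) - 1*(-25842) = (-34 + 101)*(3/2 + (28/3)**2/6) - 1*(-25842) = 67*(3/2 + (1/6)*(784/9)) + 25842 = 67*(3/2 + 392/27) + 25842 = 67*(865/54) + 25842 = 57955/54 + 25842 = 1453423/54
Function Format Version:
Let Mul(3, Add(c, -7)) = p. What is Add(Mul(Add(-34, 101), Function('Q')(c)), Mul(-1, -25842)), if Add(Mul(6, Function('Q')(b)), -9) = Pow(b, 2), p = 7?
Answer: Rational(1453423, 54) ≈ 26915.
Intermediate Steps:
c = Rational(28, 3) (c = Add(7, Mul(Rational(1, 3), 7)) = Add(7, Rational(7, 3)) = Rational(28, 3) ≈ 9.3333)
Function('Q')(b) = Add(Rational(3, 2), Mul(Rational(1, 6), Pow(b, 2)))
Add(Mul(Add(-34, 101), Function('Q')(c)), Mul(-1, -25842)) = Add(Mul(Add(-34, 101), Add(Rational(3, 2), Mul(Rational(1, 6), Pow(Rational(28, 3), 2)))), Mul(-1, -25842)) = Add(Mul(67, Add(Rational(3, 2), Mul(Rational(1, 6), Rational(784, 9)))), 25842) = Add(Mul(67, Add(Rational(3, 2), Rational(392, 27))), 25842) = Add(Mul(67, Rational(865, 54)), 25842) = Add(Rational(57955, 54), 25842) = Rational(1453423, 54)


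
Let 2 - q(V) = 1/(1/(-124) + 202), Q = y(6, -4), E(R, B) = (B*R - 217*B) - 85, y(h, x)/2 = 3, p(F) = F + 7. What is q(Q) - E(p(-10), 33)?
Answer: 184020185/25047 ≈ 7347.0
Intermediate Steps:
p(F) = 7 + F
y(h, x) = 6 (y(h, x) = 2*3 = 6)
E(R, B) = -85 - 217*B + B*R (E(R, B) = (-217*B + B*R) - 85 = -85 - 217*B + B*R)
Q = 6
q(V) = 49970/25047 (q(V) = 2 - 1/(1/(-124) + 202) = 2 - 1/(-1/124 + 202) = 2 - 1/25047/124 = 2 - 1*124/25047 = 2 - 124/25047 = 49970/25047)
q(Q) - E(p(-10), 33) = 49970/25047 - (-85 - 217*33 + 33*(7 - 10)) = 49970/25047 - (-85 - 7161 + 33*(-3)) = 49970/25047 - (-85 - 7161 - 99) = 49970/25047 - 1*(-7345) = 49970/25047 + 7345 = 184020185/25047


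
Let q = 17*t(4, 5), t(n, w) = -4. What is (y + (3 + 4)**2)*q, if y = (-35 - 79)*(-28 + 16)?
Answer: -96356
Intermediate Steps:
q = -68 (q = 17*(-4) = -68)
y = 1368 (y = -114*(-12) = 1368)
(y + (3 + 4)**2)*q = (1368 + (3 + 4)**2)*(-68) = (1368 + 7**2)*(-68) = (1368 + 49)*(-68) = 1417*(-68) = -96356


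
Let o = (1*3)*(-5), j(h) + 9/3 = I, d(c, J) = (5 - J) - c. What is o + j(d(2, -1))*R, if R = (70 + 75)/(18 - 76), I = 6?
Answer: -45/2 ≈ -22.500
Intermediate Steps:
d(c, J) = 5 - J - c
j(h) = 3 (j(h) = -3 + 6 = 3)
o = -15 (o = 3*(-5) = -15)
R = -5/2 (R = 145/(-58) = 145*(-1/58) = -5/2 ≈ -2.5000)
o + j(d(2, -1))*R = -15 + 3*(-5/2) = -15 - 15/2 = -45/2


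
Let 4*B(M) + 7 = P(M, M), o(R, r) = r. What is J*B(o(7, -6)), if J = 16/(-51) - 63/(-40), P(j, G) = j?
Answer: -33449/8160 ≈ -4.0991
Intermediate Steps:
B(M) = -7/4 + M/4
J = 2573/2040 (J = 16*(-1/51) - 63*(-1/40) = -16/51 + 63/40 = 2573/2040 ≈ 1.2613)
J*B(o(7, -6)) = 2573*(-7/4 + (¼)*(-6))/2040 = 2573*(-7/4 - 3/2)/2040 = (2573/2040)*(-13/4) = -33449/8160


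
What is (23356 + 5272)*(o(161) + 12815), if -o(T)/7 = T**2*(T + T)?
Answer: -1672250770732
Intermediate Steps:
o(T) = -14*T**3 (o(T) = -7*T**2*(T + T) = -7*T**2*2*T = -14*T**3)
(23356 + 5272)*(o(161) + 12815) = (23356 + 5272)*(-14*161**3 + 12815) = 28628*(-14*4173281 + 12815) = 28628*(-58425934 + 12815) = 28628*(-58413119) = -1672250770732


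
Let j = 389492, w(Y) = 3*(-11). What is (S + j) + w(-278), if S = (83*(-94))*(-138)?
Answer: 1466135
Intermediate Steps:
w(Y) = -33
S = 1076676 (S = -7802*(-138) = 1076676)
(S + j) + w(-278) = (1076676 + 389492) - 33 = 1466168 - 33 = 1466135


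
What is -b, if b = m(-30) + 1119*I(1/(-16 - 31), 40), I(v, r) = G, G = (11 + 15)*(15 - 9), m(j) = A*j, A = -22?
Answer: -175224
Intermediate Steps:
m(j) = -22*j
G = 156 (G = 26*6 = 156)
I(v, r) = 156
b = 175224 (b = -22*(-30) + 1119*156 = 660 + 174564 = 175224)
-b = -1*175224 = -175224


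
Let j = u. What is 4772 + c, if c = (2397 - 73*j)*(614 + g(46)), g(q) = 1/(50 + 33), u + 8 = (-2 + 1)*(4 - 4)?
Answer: 152316779/83 ≈ 1.8351e+6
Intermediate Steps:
u = -8 (u = -8 + (-2 + 1)*(4 - 4) = -8 - 1*0 = -8 + 0 = -8)
j = -8
g(q) = 1/83
c = 151920703/83 (c = (2397 - 73*(-8))*(614 + 1/83) = (2397 + 584)*(50963/83) = 2981*(50963/83) = 151920703/83 ≈ 1.8304e+6)
4772 + c = 4772 + 151920703/83 = 152316779/83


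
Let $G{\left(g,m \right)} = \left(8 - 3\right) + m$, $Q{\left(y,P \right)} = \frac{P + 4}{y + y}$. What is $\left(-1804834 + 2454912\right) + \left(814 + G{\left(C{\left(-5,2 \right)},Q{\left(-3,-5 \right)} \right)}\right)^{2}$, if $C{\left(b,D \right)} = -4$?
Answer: $\frac{47560033}{36} \approx 1.3211 \cdot 10^{6}$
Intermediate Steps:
$Q{\left(y,P \right)} = \frac{4 + P}{2 y}$
$G{\left(g,m \right)} = 5 + m$
$\left(-1804834 + 2454912\right) + \left(814 + G{\left(C{\left(-5,2 \right)},Q{\left(-3,-5 \right)} \right)}\right)^{2} = \left(-1804834 + 2454912\right) + \left(814 + \left(5 + \frac{4 - 5}{2 \left(-3\right)}\right)\right)^{2} = 650078 + \left(814 + \left(5 + \frac{1}{2} \left(- \frac{1}{3}\right) \left(-1\right)\right)\right)^{2} = 650078 + \left(814 + \left(5 + \frac{1}{6}\right)\right)^{2} = 650078 + \left(814 + \frac{31}{6}\right)^{2} = 650078 + \left(\frac{4915}{6}\right)^{2} = 650078 + \frac{24157225}{36} = \frac{47560033}{36}$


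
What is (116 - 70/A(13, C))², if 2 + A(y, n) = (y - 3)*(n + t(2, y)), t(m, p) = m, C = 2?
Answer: 4704561/361 ≈ 13032.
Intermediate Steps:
A(y, n) = -2 + (-3 + y)*(2 + n) (A(y, n) = -2 + (y - 3)*(n + 2) = -2 + (-3 + y)*(2 + n))
(116 - 70/A(13, C))² = (116 - 70/(-8 - 3*2 + 2*13 + 2*13))² = (116 - 70/(-8 - 6 + 26 + 26))² = (116 - 70/38)² = (116 - 70*1/38)² = (116 - 35/19)² = (2169/19)² = 4704561/361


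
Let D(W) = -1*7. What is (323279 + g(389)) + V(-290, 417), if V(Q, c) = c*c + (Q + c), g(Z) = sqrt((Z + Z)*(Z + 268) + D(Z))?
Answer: 497295 + sqrt(511139) ≈ 4.9801e+5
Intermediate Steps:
D(W) = -7
g(Z) = sqrt(-7 + 2*Z*(268 + Z)) (g(Z) = sqrt((Z + Z)*(Z + 268) - 7) = sqrt((2*Z)*(268 + Z) - 7) = sqrt(2*Z*(268 + Z) - 7) = sqrt(-7 + 2*Z*(268 + Z)))
V(Q, c) = Q + c + c**2 (V(Q, c) = c**2 + (Q + c) = Q + c + c**2)
(323279 + g(389)) + V(-290, 417) = (323279 + sqrt(-7 + 2*389**2 + 536*389)) + (-290 + 417 + 417**2) = (323279 + sqrt(-7 + 2*151321 + 208504)) + (-290 + 417 + 173889) = (323279 + sqrt(-7 + 302642 + 208504)) + 174016 = (323279 + sqrt(511139)) + 174016 = 497295 + sqrt(511139)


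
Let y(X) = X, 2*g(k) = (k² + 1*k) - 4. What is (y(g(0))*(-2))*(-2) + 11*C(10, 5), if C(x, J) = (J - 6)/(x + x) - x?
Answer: -2371/20 ≈ -118.55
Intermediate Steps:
g(k) = -2 + k/2 + k²/2 (g(k) = ((k² + 1*k) - 4)/2 = ((k² + k) - 4)/2 = ((k + k²) - 4)/2 = (-4 + k + k²)/2 = -2 + k/2 + k²/2)
C(x, J) = -x + (-6 + J)/(2*x) (C(x, J) = (-6 + J)/((2*x)) - x = (-6 + J)*(1/(2*x)) - x = (-6 + J)/(2*x) - x = -x + (-6 + J)/(2*x))
(y(g(0))*(-2))*(-2) + 11*C(10, 5) = ((-2 + (½)*0 + (½)*0²)*(-2))*(-2) + 11*((-3 + (½)*5 - 1*10²)/10) = ((-2 + 0 + (½)*0)*(-2))*(-2) + 11*((-3 + 5/2 - 1*100)/10) = ((-2 + 0 + 0)*(-2))*(-2) + 11*((-3 + 5/2 - 100)/10) = -2*(-2)*(-2) + 11*((⅒)*(-201/2)) = 4*(-2) + 11*(-201/20) = -8 - 2211/20 = -2371/20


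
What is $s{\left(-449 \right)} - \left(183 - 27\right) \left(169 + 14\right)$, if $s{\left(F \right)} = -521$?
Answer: $-29069$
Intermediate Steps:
$s{\left(-449 \right)} - \left(183 - 27\right) \left(169 + 14\right) = -521 - \left(183 - 27\right) \left(169 + 14\right) = -521 - 156 \cdot 183 = -521 - 28548 = -29069$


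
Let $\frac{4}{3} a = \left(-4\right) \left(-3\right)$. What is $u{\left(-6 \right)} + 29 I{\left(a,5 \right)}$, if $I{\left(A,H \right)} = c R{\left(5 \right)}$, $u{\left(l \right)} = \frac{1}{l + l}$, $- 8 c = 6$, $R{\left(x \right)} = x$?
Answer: $- \frac{653}{6} \approx -108.83$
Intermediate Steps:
$a = 9$ ($a = \frac{3 \left(\left(-4\right) \left(-3\right)\right)}{4} = \frac{3}{4} \cdot 12 = 9$)
$c = - \frac{3}{4}$ ($c = \left(- \frac{1}{8}\right) 6 = - \frac{3}{4} \approx -0.75$)
$u{\left(l \right)} = \frac{1}{2 l}$
$I{\left(A,H \right)} = - \frac{15}{4}$ ($I{\left(A,H \right)} = \left(- \frac{3}{4}\right) 5 = - \frac{15}{4}$)
$u{\left(-6 \right)} + 29 I{\left(a,5 \right)} = \frac{1}{2 \left(-6\right)} + 29 \left(- \frac{15}{4}\right) = \frac{1}{2} \left(- \frac{1}{6}\right) - \frac{435}{4} = - \frac{1}{12} - \frac{435}{4} = - \frac{653}{6}$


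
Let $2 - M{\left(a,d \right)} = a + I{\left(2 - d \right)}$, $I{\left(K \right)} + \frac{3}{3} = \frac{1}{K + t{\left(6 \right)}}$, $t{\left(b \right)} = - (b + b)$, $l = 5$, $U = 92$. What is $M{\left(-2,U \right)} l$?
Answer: $\frac{2555}{102} \approx 25.049$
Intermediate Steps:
$t{\left(b \right)} = - 2 b$
$I{\left(K \right)} = -1 + \frac{1}{-12 + K}$ ($I{\left(K \right)} = -1 + \frac{1}{K - 12} = -1 + \frac{1}{-12 + K}$)
$M{\left(a,d \right)} = 2 - a - \frac{11 + d}{-10 - d}$ ($M{\left(a,d \right)} = 2 - \left(a + \frac{13 - \left(2 - d\right)}{-12 - \left(-2 + d\right)}\right) = 2 - \left(a + \frac{13 + \left(-2 + d\right)}{-10 - d}\right) = 2 - \left(a + \frac{11 + d}{-10 - d}\right) = 2 - a - \frac{11 + d}{-10 - d}$)
$M{\left(-2,U \right)} l = \frac{11 + 92 + \left(2 - -2\right) \left(10 + 92\right)}{10 + 92} \cdot 5 = \frac{11 + 92 + \left(2 + 2\right) 102}{102} \cdot 5 = \frac{11 + 92 + 4 \cdot 102}{102} \cdot 5 = \frac{11 + 92 + 408}{102} \cdot 5 = \frac{1}{102} \cdot 511 \cdot 5 = \frac{511}{102} \cdot 5 = \frac{2555}{102}$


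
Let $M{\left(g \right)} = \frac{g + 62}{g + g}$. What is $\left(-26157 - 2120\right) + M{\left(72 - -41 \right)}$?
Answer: $- \frac{6390427}{226} \approx -28276.0$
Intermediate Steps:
$M{\left(g \right)} = \frac{62 + g}{2 g}$
$\left(-26157 - 2120\right) + M{\left(72 - -41 \right)} = \left(-26157 - 2120\right) + \frac{62 + \left(72 - -41\right)}{2 \left(72 - -41\right)} = -28277 + \frac{62 + \left(72 + 41\right)}{2 \left(72 + 41\right)} = -28277 + \frac{62 + 113}{2 \cdot 113} = -28277 + \frac{1}{2} \cdot \frac{1}{113} \cdot 175 = -28277 + \frac{175}{226} = - \frac{6390427}{226}$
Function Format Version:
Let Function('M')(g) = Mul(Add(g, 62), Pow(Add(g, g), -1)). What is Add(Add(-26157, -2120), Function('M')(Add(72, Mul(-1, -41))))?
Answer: Rational(-6390427, 226) ≈ -28276.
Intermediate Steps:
Function('M')(g) = Mul(Rational(1, 2), Pow(g, -1), Add(62, g)) (Function('M')(g) = Mul(Add(62, g), Pow(Mul(2, g), -1)) = Mul(Add(62, g), Mul(Rational(1, 2), Pow(g, -1))) = Mul(Rational(1, 2), Pow(g, -1), Add(62, g)))
Add(Add(-26157, -2120), Function('M')(Add(72, Mul(-1, -41)))) = Add(Add(-26157, -2120), Mul(Rational(1, 2), Pow(Add(72, Mul(-1, -41)), -1), Add(62, Add(72, Mul(-1, -41))))) = Add(-28277, Mul(Rational(1, 2), Pow(Add(72, 41), -1), Add(62, Add(72, 41)))) = Add(-28277, Mul(Rational(1, 2), Pow(113, -1), Add(62, 113))) = Add(-28277, Mul(Rational(1, 2), Rational(1, 113), 175)) = Add(-28277, Rational(175, 226)) = Rational(-6390427, 226)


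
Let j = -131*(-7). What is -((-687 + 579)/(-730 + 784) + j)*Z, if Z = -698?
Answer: 638670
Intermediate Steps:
j = 917
-((-687 + 579)/(-730 + 784) + j)*Z = -((-687 + 579)/(-730 + 784) + 917)*(-698) = -(-108/54 + 917)*(-698) = -(-108*1/54 + 917)*(-698) = -(-2 + 917)*(-698) = -915*(-698) = -1*(-638670) = 638670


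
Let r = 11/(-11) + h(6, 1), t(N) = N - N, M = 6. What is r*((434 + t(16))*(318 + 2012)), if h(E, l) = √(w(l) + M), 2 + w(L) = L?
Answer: -1011220 + 1011220*√5 ≈ 1.2499e+6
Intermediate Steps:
w(L) = -2 + L
h(E, l) = √(4 + l) (h(E, l) = √((-2 + l) + 6) = √(4 + l))
t(N) = 0
r = -1 + √5 (r = 11/(-11) + √(4 + 1) = 11*(-1/11) + √5 = -1 + √5 ≈ 1.2361)
r*((434 + t(16))*(318 + 2012)) = (-1 + √5)*((434 + 0)*(318 + 2012)) = (-1 + √5)*(434*2330) = (-1 + √5)*1011220 = -1011220 + 1011220*√5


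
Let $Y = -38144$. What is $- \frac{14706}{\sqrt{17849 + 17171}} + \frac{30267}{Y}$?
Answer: $- \frac{30267}{38144} - \frac{7353 \sqrt{8755}}{8755} \approx -79.378$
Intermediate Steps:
$- \frac{14706}{\sqrt{17849 + 17171}} + \frac{30267}{Y} = - \frac{14706}{\sqrt{17849 + 17171}} + \frac{30267}{-38144} = - \frac{14706}{\sqrt{35020}} + 30267 \left(- \frac{1}{38144}\right) = - \frac{14706}{2 \sqrt{8755}} - \frac{30267}{38144} = - 14706 \frac{\sqrt{8755}}{17510} - \frac{30267}{38144} = - \frac{7353 \sqrt{8755}}{8755} - \frac{30267}{38144} = - \frac{30267}{38144} - \frac{7353 \sqrt{8755}}{8755}$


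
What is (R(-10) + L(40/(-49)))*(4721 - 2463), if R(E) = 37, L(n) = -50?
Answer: -29354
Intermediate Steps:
(R(-10) + L(40/(-49)))*(4721 - 2463) = (37 - 50)*(4721 - 2463) = -13*2258 = -29354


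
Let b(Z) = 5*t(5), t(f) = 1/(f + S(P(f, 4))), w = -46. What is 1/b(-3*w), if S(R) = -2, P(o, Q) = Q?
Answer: ⅗ ≈ 0.60000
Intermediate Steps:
t(f) = 1/(-2 + f) (t(f) = 1/(f - 2) = 1/(-2 + f))
b(Z) = 5/3 (b(Z) = 5/(-2 + 5) = 5/3)
1/b(-3*w) = 1/(5/3) = ⅗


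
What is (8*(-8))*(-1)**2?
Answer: -64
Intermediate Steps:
(8*(-8))*(-1)**2 = -64*1 = -64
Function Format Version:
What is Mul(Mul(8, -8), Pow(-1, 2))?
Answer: -64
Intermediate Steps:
Mul(Mul(8, -8), Pow(-1, 2)) = Mul(-64, 1) = -64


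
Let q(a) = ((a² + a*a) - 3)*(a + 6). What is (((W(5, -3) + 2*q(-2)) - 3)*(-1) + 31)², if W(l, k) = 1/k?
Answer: 289/9 ≈ 32.111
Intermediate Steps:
q(a) = (-3 + 2*a²)*(6 + a) (q(a) = ((a² + a²) - 3)*(6 + a) = (2*a² - 3)*(6 + a) = (-3 + 2*a²)*(6 + a))
(((W(5, -3) + 2*q(-2)) - 3)*(-1) + 31)² = (((1/(-3) + 2*(-18 - 3*(-2) + 2*(-2)³ + 12*(-2)²)) - 3)*(-1) + 31)² = (((-⅓ + 2*(-18 + 6 + 2*(-8) + 12*4)) - 3)*(-1) + 31)² = (((-⅓ + 2*(-18 + 6 - 16 + 48)) - 3)*(-1) + 31)² = (((-⅓ + 2*20) - 3)*(-1) + 31)² = (((-⅓ + 40) - 3)*(-1) + 31)² = ((119/3 - 3)*(-1) + 31)² = ((110/3)*(-1) + 31)² = (-110/3 + 31)² = (-17/3)² = 289/9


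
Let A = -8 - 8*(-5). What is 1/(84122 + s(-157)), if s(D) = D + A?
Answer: 1/83997 ≈ 1.1905e-5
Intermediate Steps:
A = 32 (A = -8 + 40 = 32)
s(D) = 32 + D (s(D) = D + 32 = 32 + D)
1/(84122 + s(-157)) = 1/(84122 + (32 - 157)) = 1/(84122 - 125) = 1/83997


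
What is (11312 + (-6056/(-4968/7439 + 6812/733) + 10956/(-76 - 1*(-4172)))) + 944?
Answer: 139146046043541/12040428544 ≈ 11557.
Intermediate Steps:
(11312 + (-6056/(-4968/7439 + 6812/733) + 10956/(-76 - 1*(-4172)))) + 944 = (11312 + (-6056/(-4968*1/7439 + 6812*(1/733)) + 10956/(-76 + 4172))) + 944 = (11312 + (-6056/(-4968/7439 + 6812/733) + 10956/4096)) + 944 = (11312 + (-6056/47032924/5452787 + 10956*(1/4096))) + 944 = (11312 + (-6056*5452787/47032924 + 2739/1024)) + 944 = (11312 + (-8255519518/11758231 + 2739/1024)) + 944 = (11312 - 8421446191723/12040428544) + 944 = 127779881498005/12040428544 + 944 = 139146046043541/12040428544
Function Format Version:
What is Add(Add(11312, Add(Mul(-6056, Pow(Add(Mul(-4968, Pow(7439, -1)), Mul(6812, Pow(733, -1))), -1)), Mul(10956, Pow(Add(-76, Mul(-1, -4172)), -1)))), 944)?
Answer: Rational(139146046043541, 12040428544) ≈ 11557.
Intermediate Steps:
Add(Add(11312, Add(Mul(-6056, Pow(Add(Mul(-4968, Pow(7439, -1)), Mul(6812, Pow(733, -1))), -1)), Mul(10956, Pow(Add(-76, Mul(-1, -4172)), -1)))), 944) = Add(Add(11312, Add(Mul(-6056, Pow(Add(Mul(-4968, Rational(1, 7439)), Mul(6812, Rational(1, 733))), -1)), Mul(10956, Pow(Add(-76, 4172), -1)))), 944) = Add(Add(11312, Add(Mul(-6056, Pow(Add(Rational(-4968, 7439), Rational(6812, 733)), -1)), Mul(10956, Pow(4096, -1)))), 944) = Add(Add(11312, Add(Mul(-6056, Pow(Rational(47032924, 5452787), -1)), Mul(10956, Rational(1, 4096)))), 944) = Add(Add(11312, Add(Mul(-6056, Rational(5452787, 47032924)), Rational(2739, 1024))), 944) = Add(Add(11312, Add(Rational(-8255519518, 11758231), Rational(2739, 1024))), 944) = Add(Add(11312, Rational(-8421446191723, 12040428544)), 944) = Add(Rational(127779881498005, 12040428544), 944) = Rational(139146046043541, 12040428544)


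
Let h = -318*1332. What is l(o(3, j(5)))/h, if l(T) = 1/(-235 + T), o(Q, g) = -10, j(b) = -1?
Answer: 1/103776120 ≈ 9.6361e-9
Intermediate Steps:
h = -423576
l(o(3, j(5)))/h = 1/(-235 - 10*(-423576)) = -1/423576/(-245) = -1/245*(-1/423576) = 1/103776120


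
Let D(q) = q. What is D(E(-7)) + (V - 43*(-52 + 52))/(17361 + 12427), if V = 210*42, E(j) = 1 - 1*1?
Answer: 2205/7447 ≈ 0.29609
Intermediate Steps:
E(j) = 0 (E(j) = 1 - 1 = 0)
V = 8820
D(E(-7)) + (V - 43*(-52 + 52))/(17361 + 12427) = 0 + (8820 - 43*(-52 + 52))/(17361 + 12427) = 0 + (8820 - 43*0)/29788 = 0 + (8820 + 0)*(1/29788) = 0 + 8820*(1/29788) = 0 + 2205/7447 = 2205/7447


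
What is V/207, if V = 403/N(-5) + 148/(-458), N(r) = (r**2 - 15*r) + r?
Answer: 9473/500365 ≈ 0.018932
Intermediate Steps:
N(r) = r**2 - 14*r
V = 85257/21755 (V = 403/((-5*(-14 - 5))) + 148/(-458) = 403/((-5*(-19))) + 148*(-1/458) = 403/95 - 74/229 = 85257/21755 ≈ 3.9190)
V/207 = (85257/21755)/207 = (85257/21755)*(1/207) = 9473/500365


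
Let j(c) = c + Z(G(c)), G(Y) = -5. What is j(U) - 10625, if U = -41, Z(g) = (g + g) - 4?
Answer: -10680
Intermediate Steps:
Z(g) = -4 + 2*g (Z(g) = 2*g - 4 = -4 + 2*g)
j(c) = -14 + c (j(c) = c + (-4 + 2*(-5)) = c + (-4 - 10) = c - 14 = -14 + c)
j(U) - 10625 = (-14 - 41) - 10625 = -55 - 10625 = -10680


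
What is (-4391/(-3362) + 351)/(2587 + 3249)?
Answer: 1184453/19620632 ≈ 0.060368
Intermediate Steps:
(-4391/(-3362) + 351)/(2587 + 3249) = (-4391*(-1/3362) + 351)/5836 = (4391/3362 + 351)*(1/5836) = (1184453/3362)*(1/5836) = 1184453/19620632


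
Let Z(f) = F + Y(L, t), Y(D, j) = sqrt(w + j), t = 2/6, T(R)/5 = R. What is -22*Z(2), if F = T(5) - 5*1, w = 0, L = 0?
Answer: -440 - 22*sqrt(3)/3 ≈ -452.70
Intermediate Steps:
T(R) = 5*R
t = 1/3 (t = 2*(1/6) = 1/3 ≈ 0.33333)
Y(D, j) = sqrt(j) (Y(D, j) = sqrt(0 + j) = sqrt(j))
F = 20 (F = 5*5 - 5*1 = 25 - 5 = 20)
Z(f) = 20 + sqrt(3)/3 (Z(f) = 20 + sqrt(1/3) = 20 + sqrt(3)/3)
-22*Z(2) = -22*(20 + sqrt(3)/3) = -440 - 22*sqrt(3)/3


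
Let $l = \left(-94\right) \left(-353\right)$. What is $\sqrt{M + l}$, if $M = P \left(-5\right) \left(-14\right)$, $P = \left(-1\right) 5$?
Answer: $24 \sqrt{57} \approx 181.2$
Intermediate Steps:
$l = 33182$
$P = -5$
$M = -350$ ($M = \left(-5\right) \left(-5\right) \left(-14\right) = 25 \left(-14\right) = -350$)
$\sqrt{M + l} = \sqrt{-350 + 33182} = \sqrt{32832} = 24 \sqrt{57}$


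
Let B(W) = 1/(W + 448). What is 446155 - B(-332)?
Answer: 51753979/116 ≈ 4.4616e+5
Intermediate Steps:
B(W) = 1/(448 + W)
446155 - B(-332) = 446155 - 1/(448 - 332) = 446155 - 1/116 = 51753979/116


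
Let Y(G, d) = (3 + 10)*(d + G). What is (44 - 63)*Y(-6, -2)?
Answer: 1976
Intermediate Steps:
Y(G, d) = 13*G + 13*d (Y(G, d) = 13*(G + d) = 13*G + 13*d)
(44 - 63)*Y(-6, -2) = (44 - 63)*(13*(-6) + 13*(-2)) = -19*(-78 - 26) = -19*(-104) = 1976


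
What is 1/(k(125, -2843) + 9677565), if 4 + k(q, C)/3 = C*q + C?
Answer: 1/8602899 ≈ 1.1624e-7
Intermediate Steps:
k(q, C) = -12 + 3*C + 3*C*q (k(q, C) = -12 + 3*(C*q + C) = -12 + 3*(C + C*q) = -12 + (3*C + 3*C*q) = -12 + 3*C + 3*C*q)
1/(k(125, -2843) + 9677565) = 1/((-12 + 3*(-2843) + 3*(-2843)*125) + 9677565) = 1/((-12 - 8529 - 1066125) + 9677565) = 1/(-1074666 + 9677565) = 1/8602899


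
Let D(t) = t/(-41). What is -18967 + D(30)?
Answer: -777677/41 ≈ -18968.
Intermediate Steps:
D(t) = -t/41 (D(t) = t*(-1/41) = -t/41)
-18967 + D(30) = -18967 - 1/41*30 = -18967 - 30/41 = -777677/41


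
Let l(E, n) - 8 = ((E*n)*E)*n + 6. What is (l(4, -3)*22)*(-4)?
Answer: -13904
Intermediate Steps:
l(E, n) = 14 + E²*n² (l(E, n) = 8 + (((E*n)*E)*n + 6) = 8 + ((n*E²)*n + 6) = 8 + (E²*n² + 6) = 8 + (6 + E²*n²) = 14 + E²*n²)
(l(4, -3)*22)*(-4) = ((14 + 4²*(-3)²)*22)*(-4) = ((14 + 16*9)*22)*(-4) = ((14 + 144)*22)*(-4) = (158*22)*(-4) = 3476*(-4) = -13904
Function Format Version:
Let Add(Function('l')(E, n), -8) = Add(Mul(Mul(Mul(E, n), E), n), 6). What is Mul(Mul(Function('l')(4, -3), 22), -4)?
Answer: -13904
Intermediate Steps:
Function('l')(E, n) = Add(14, Mul(Pow(E, 2), Pow(n, 2))) (Function('l')(E, n) = Add(8, Add(Mul(Mul(Mul(E, n), E), n), 6)) = Add(8, Add(Mul(Mul(n, Pow(E, 2)), n), 6)) = Add(8, Add(Mul(Pow(E, 2), Pow(n, 2)), 6)) = Add(8, Add(6, Mul(Pow(E, 2), Pow(n, 2)))) = Add(14, Mul(Pow(E, 2), Pow(n, 2))))
Mul(Mul(Function('l')(4, -3), 22), -4) = Mul(Mul(Add(14, Mul(Pow(4, 2), Pow(-3, 2))), 22), -4) = Mul(Mul(Add(14, Mul(16, 9)), 22), -4) = Mul(Mul(Add(14, 144), 22), -4) = Mul(Mul(158, 22), -4) = Mul(3476, -4) = -13904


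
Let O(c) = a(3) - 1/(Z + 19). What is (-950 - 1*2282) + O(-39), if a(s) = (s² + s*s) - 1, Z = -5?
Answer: -45011/14 ≈ -3215.1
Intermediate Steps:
a(s) = -1 + 2*s² (a(s) = (s² + s²) - 1 = 2*s² - 1 = -1 + 2*s²)
O(c) = 237/14 (O(c) = (-1 + 2*3²) - 1/(-5 + 19) = (-1 + 2*9) - 1/14 = (-1 + 18) - 1*1/14 = 17 - 1/14 = 237/14)
(-950 - 1*2282) + O(-39) = (-950 - 1*2282) + 237/14 = (-950 - 2282) + 237/14 = -3232 + 237/14 = -45011/14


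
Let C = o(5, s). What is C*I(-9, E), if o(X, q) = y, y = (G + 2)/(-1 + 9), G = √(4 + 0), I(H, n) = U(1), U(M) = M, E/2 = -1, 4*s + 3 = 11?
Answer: ½ ≈ 0.50000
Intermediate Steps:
s = 2 (s = -¾ + (¼)*11 = -¾ + 11/4 = 2)
E = -2 (E = 2*(-1) = -2)
I(H, n) = 1
G = 2 (G = √4 = 2)
y = ½ (y = (2 + 2)/(-1 + 9) = 4/8 = 4*(⅛) = ½ ≈ 0.50000)
o(X, q) = ½
C = ½ ≈ 0.50000
C*I(-9, E) = (½)*1 = ½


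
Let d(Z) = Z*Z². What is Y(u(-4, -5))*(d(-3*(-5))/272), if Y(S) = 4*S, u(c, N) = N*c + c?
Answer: 13500/17 ≈ 794.12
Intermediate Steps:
u(c, N) = c + N*c
d(Z) = Z³
Y(u(-4, -5))*(d(-3*(-5))/272) = (4*(-4*(1 - 5)))*((-3*(-5))³/272) = (4*(-4*(-4)))*(15³*(1/272)) = (4*16)*(3375*(1/272)) = 64*(3375/272) = 13500/17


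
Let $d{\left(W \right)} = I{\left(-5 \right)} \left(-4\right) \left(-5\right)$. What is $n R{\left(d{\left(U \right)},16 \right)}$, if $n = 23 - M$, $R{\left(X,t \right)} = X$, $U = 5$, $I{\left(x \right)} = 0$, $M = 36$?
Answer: $0$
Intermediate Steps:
$d{\left(W \right)} = 0$ ($d{\left(W \right)} = 0 \left(-4\right) \left(-5\right) = 0 \left(-5\right) = 0$)
$n = -13$ ($n = 23 - 36 = -13$)
$n R{\left(d{\left(U \right)},16 \right)} = \left(-13\right) 0 = 0$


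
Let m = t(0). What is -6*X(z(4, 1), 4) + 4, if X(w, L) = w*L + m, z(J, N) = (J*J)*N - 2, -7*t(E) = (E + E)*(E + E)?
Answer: -332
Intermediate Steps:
t(E) = -4*E²/7 (t(E) = -(E + E)*(E + E)/7 = -2*E*2*E/7 = -4*E²/7)
z(J, N) = -2 + N*J² (z(J, N) = J²*N - 2 = N*J² - 2 = -2 + N*J²)
m = 0 (m = -4/7*0² = -4/7*0 = 0)
X(w, L) = L*w (X(w, L) = w*L + 0 = L*w + 0 = L*w)
-6*X(z(4, 1), 4) + 4 = -24*(-2 + 1*4²) + 4 = -24*(-2 + 1*16) + 4 = -24*(-2 + 16) + 4 = -24*14 + 4 = -6*56 + 4 = -336 + 4 = -332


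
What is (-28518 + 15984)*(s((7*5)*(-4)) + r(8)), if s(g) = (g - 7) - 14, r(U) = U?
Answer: 1917702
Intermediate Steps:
s(g) = -21 + g (s(g) = (-7 + g) - 14 = -21 + g)
(-28518 + 15984)*(s((7*5)*(-4)) + r(8)) = (-28518 + 15984)*((-21 + (7*5)*(-4)) + 8) = -12534*((-21 + 35*(-4)) + 8) = -12534*((-21 - 140) + 8) = -12534*(-161 + 8) = -12534*(-153) = 1917702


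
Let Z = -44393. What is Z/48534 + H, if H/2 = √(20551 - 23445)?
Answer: -44393/48534 + 2*I*√2894 ≈ -0.91468 + 107.59*I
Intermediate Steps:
H = 2*I*√2894 (H = 2*√(20551 - 23445) = 2*√(-2894) = 2*(I*√2894) = 2*I*√2894 ≈ 107.59*I)
Z/48534 + H = -44393/48534 + 2*I*√2894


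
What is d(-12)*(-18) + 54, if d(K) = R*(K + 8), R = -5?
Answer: -306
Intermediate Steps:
d(K) = -40 - 5*K (d(K) = -5*(K + 8) = -5*(8 + K) = -40 - 5*K)
d(-12)*(-18) + 54 = (-40 - 5*(-12))*(-18) + 54 = (-40 + 60)*(-18) + 54 = 20*(-18) + 54 = -360 + 54 = -306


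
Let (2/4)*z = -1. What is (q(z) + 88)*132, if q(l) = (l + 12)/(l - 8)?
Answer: 11484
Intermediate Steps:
z = -2 (z = 2*(-1) = -2)
q(l) = (12 + l)/(-8 + l)
(q(z) + 88)*132 = ((12 - 2)/(-8 - 2) + 88)*132 = (10/(-10) + 88)*132 = (-⅒*10 + 88)*132 = (-1 + 88)*132 = 87*132 = 11484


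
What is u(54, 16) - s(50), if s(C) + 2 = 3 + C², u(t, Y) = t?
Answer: -2447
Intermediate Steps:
s(C) = 1 + C² (s(C) = -2 + (3 + C²) = 1 + C²)
u(54, 16) - s(50) = 54 - (1 + 50²) = 54 - (1 + 2500) = 54 - 1*2501 = 54 - 2501 = -2447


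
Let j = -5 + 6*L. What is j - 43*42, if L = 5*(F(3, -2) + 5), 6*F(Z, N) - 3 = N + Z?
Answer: -1641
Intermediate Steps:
F(Z, N) = ½ + N/6 + Z/6 (F(Z, N) = ½ + (N + Z)/6 = ½ + (N/6 + Z/6) = ½ + N/6 + Z/6)
L = 85/3 (L = 5*((½ + (⅙)*(-2) + (⅙)*3) + 5) = 5*((½ - ⅓ + ½) + 5) = 5*(⅔ + 5) = 5*(17/3) = 85/3 ≈ 28.333)
j = 165 (j = -5 + 6*(85/3) = -5 + 170 = 165)
j - 43*42 = 165 - 43*42 = 165 - 1806 = -1641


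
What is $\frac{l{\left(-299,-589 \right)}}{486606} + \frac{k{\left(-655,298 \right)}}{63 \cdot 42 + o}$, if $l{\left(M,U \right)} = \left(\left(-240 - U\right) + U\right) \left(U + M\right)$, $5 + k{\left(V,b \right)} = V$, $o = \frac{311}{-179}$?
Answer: $\frac{7231160820}{38386968623} \approx 0.18838$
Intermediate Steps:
$o = - \frac{311}{179}$ ($o = 311 \left(- \frac{1}{179}\right) = - \frac{311}{179} \approx -1.7374$)
$k{\left(V,b \right)} = -5 + V$
$l{\left(M,U \right)} = - 240 M - 240 U$ ($l{\left(M,U \right)} = - 240 \left(M + U\right) = - 240 M - 240 U$)
$\frac{l{\left(-299,-589 \right)}}{486606} + \frac{k{\left(-655,298 \right)}}{63 \cdot 42 + o} = \frac{\left(-240\right) \left(-299\right) - -141360}{486606} + \frac{-5 - 655}{63 \cdot 42 - \frac{311}{179}} = \left(71760 + 141360\right) \frac{1}{486606} - \frac{660}{2646 - \frac{311}{179}} = 213120 \cdot \frac{1}{486606} - \frac{660}{\frac{473323}{179}} = \frac{35520}{81101} - \frac{118140}{473323} = \frac{7231160820}{38386968623}$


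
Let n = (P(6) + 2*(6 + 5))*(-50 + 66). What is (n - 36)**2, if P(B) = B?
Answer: 169744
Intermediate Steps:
n = 448 (n = (6 + 2*(6 + 5))*(-50 + 66) = (6 + 2*11)*16 = (6 + 22)*16 = 28*16 = 448)
(n - 36)**2 = (448 - 36)**2 = 412**2 = 169744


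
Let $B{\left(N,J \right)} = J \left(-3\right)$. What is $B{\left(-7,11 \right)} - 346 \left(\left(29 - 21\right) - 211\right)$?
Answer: $70205$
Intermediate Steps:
$B{\left(N,J \right)} = - 3 J$
$B{\left(-7,11 \right)} - 346 \left(\left(29 - 21\right) - 211\right) = \left(-3\right) 11 - 346 \left(\left(29 - 21\right) - 211\right) = -33 - 346 \left(\left(29 - 21\right) - 211\right) = -33 - 346 \left(8 - 211\right) = -33 - -70238 = -33 + 70238 = 70205$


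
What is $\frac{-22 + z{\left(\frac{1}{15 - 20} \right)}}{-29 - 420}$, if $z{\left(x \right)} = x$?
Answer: $\frac{111}{2245} \approx 0.049443$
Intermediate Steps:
$\frac{-22 + z{\left(\frac{1}{15 - 20} \right)}}{-29 - 420} = \frac{-22 + \frac{1}{15 - 20}}{-29 - 420} = \frac{-22 + \frac{1}{-5}}{-29 - 420} = \frac{-22 - \frac{1}{5}}{-29 - 420} = - \frac{111}{5 \left(-449\right)} = \left(- \frac{111}{5}\right) \left(- \frac{1}{449}\right) = \frac{111}{2245}$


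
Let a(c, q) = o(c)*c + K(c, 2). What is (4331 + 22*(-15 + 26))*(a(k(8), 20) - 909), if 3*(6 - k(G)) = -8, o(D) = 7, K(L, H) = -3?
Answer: -11679442/3 ≈ -3.8931e+6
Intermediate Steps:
k(G) = 26/3 (k(G) = 6 - ⅓*(-8) = 6 + 8/3 = 26/3)
a(c, q) = -3 + 7*c (a(c, q) = 7*c - 3 = -3 + 7*c)
(4331 + 22*(-15 + 26))*(a(k(8), 20) - 909) = (4331 + 22*(-15 + 26))*((-3 + 7*(26/3)) - 909) = (4331 + 22*11)*((-3 + 182/3) - 909) = (4331 + 242)*(173/3 - 909) = 4573*(-2554/3) = -11679442/3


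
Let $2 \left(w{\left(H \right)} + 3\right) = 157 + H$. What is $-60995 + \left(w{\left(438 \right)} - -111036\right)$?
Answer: $\frac{100671}{2} \approx 50336.0$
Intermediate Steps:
$w{\left(H \right)} = \frac{151}{2} + \frac{H}{2}$ ($w{\left(H \right)} = -3 + \frac{157 + H}{2} = -3 + \left(\frac{157}{2} + \frac{H}{2}\right) = \frac{151}{2} + \frac{H}{2}$)
$-60995 + \left(w{\left(438 \right)} - -111036\right) = -60995 + \left(\left(\frac{151}{2} + \frac{1}{2} \cdot 438\right) - -111036\right) = -60995 + \left(\left(\frac{151}{2} + 219\right) + 111036\right) = -60995 + \left(\frac{589}{2} + 111036\right) = -60995 + \frac{222661}{2} = \frac{100671}{2}$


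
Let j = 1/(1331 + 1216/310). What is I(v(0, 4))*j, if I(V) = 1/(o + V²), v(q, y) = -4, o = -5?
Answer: 155/2276043 ≈ 6.8101e-5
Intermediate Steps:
I(V) = 1/(-5 + V²)
j = 155/206913 (j = 1/(1331 + 1216*(1/310)) = 1/(1331 + 608/155) = 1/(206913/155) = 155/206913 ≈ 0.00074911)
I(v(0, 4))*j = (155/206913)/(-5 + (-4)²) = (155/206913)/(-5 + 16) = (155/206913)/11 = (1/11)*(155/206913) = 155/2276043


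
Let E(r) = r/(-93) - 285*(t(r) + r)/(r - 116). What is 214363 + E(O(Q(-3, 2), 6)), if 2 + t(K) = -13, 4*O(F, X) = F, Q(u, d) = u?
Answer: 12411106651/57908 ≈ 2.1432e+5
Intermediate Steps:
O(F, X) = F/4
t(K) = -15 (t(K) = -2 - 13 = -15)
E(r) = -r/93 - 285*(-15 + r)/(-116 + r) (E(r) = r/(-93) - 285*(-15 + r)/(r - 116) = r*(-1/93) - 285*(-15 + r)/(-116 + r) = -r/93 - 285*(-15 + r)/(-116 + r))
214363 + E(O(Q(-3, 2), 6)) = 214363 + (397575 - ((¼)*(-3))² - 26389*(-3)/4)/(93*(-116 + (¼)*(-3))) = 214363 + (397575 - (-¾)² - 26389*(-¾))/(93*(-116 - ¾)) = 214363 + (397575 - 1*9/16 + 79167/4)/(93*(-467/4)) = 214363 + (1/93)*(-4/467)*(397575 - 9/16 + 79167/4) = 214363 + (1/93)*(-4/467)*(6677859/16) = 214363 - 2225953/57908 = 12411106651/57908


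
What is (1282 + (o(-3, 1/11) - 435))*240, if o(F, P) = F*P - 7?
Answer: 2216880/11 ≈ 2.0153e+5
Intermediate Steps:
o(F, P) = -7 + F*P
(1282 + (o(-3, 1/11) - 435))*240 = (1282 + ((-7 - 3/11) - 435))*240 = (1282 + (-80/11 - 435))*240 = (1282 - 4865/11)*240 = (9237/11)*240 = 2216880/11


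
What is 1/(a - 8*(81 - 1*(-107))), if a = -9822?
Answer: -1/11326 ≈ -8.8292e-5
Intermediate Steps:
1/(a - 8*(81 - 1*(-107))) = 1/(-9822 - 8*(81 - 1*(-107))) = 1/(-9822 - 8*(81 + 107)) = 1/(-9822 - 8*188) = 1/(-9822 - 1504) = 1/(-11326) = -1/11326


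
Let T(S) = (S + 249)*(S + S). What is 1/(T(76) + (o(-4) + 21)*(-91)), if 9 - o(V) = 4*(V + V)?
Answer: 1/43758 ≈ 2.2853e-5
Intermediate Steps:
o(V) = 9 - 8*V (o(V) = 9 - 4*(V + V) = 9 - 4*2*V = 9 - 8*V)
T(S) = 2*S*(249 + S) (T(S) = (249 + S)*(2*S) = 2*S*(249 + S))
1/(T(76) + (o(-4) + 21)*(-91)) = 1/(2*76*(249 + 76) + ((9 - 8*(-4)) + 21)*(-91)) = 1/(2*76*325 + ((9 + 32) + 21)*(-91)) = 1/(49400 + (41 + 21)*(-91)) = 1/(49400 + 62*(-91)) = 1/(49400 - 5642) = 1/43758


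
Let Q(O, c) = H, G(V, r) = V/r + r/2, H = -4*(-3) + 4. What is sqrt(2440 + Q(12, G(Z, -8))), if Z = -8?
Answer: 2*sqrt(614) ≈ 49.558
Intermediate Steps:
H = 16 (H = 12 + 4 = 16)
G(V, r) = r/2 + V/r (G(V, r) = V/r + r*(1/2) = V/r + r/2 = r/2 + V/r)
Q(O, c) = 16
sqrt(2440 + Q(12, G(Z, -8))) = sqrt(2440 + 16) = sqrt(2456) = 2*sqrt(614)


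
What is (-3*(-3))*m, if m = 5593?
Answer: 50337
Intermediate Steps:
(-3*(-3))*m = -3*(-3)*5593 = 9*5593 = 50337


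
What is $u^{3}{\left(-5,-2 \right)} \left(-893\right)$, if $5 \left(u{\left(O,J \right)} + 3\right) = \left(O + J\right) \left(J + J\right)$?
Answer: $- \frac{1961921}{125} \approx -15695.0$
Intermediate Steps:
$u{\left(O,J \right)} = -3 + \frac{2 J \left(J + O\right)}{5}$ ($u{\left(O,J \right)} = -3 + \frac{\left(O + J\right) \left(J + J\right)}{5} = -3 + \frac{\left(J + O\right) 2 J}{5} = -3 + \frac{2 J \left(J + O\right)}{5}$)
$u^{3}{\left(-5,-2 \right)} \left(-893\right) = \left(-3 + \frac{2 \left(-2\right)^{2}}{5} + \frac{2}{5} \left(-2\right) \left(-5\right)\right)^{3} \left(-893\right) = \left(-3 + \frac{2}{5} \cdot 4 + 4\right)^{3} \left(-893\right) = \left(-3 + \frac{8}{5} + 4\right)^{3} \left(-893\right) = \left(\frac{13}{5}\right)^{3} \left(-893\right) = \frac{2197}{125} \left(-893\right) = - \frac{1961921}{125}$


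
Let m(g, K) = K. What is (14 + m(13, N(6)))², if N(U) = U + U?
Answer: 676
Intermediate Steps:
N(U) = 2*U
(14 + m(13, N(6)))² = (14 + 2*6)² = (14 + 12)² = 26² = 676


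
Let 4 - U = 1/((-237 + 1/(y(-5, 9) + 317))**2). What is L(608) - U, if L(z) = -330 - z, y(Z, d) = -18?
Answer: -4730180418047/5021423044 ≈ -942.00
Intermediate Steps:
U = 20085602775/5021423044 (U = 4 - 1/((-237 + 1/(-18 + 317))**2) = 4 - 1/((-237 + 1/299)**2) = 4 - 1/((-70862/299)**2) = 4 - 1/5021423044/89401 = 4 - 1*89401/5021423044 = 4 - 89401/5021423044 = 20085602775/5021423044 ≈ 4.0000)
L(608) - U = (-330 - 1*608) - 1*20085602775/5021423044 = (-330 - 608) - 20085602775/5021423044 = -938 - 20085602775/5021423044 = -4730180418047/5021423044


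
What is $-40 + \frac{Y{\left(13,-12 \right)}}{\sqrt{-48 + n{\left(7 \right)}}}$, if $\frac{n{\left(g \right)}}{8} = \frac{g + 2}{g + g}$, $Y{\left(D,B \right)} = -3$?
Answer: $-40 + \frac{i \sqrt{21}}{10} \approx -40.0 + 0.45826 i$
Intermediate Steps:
$n{\left(g \right)} = \frac{4 \left(2 + g\right)}{g}$ ($n{\left(g \right)} = 8 \frac{g + 2}{g + g} = 8 \frac{2 + g}{2 g} = \frac{4 \left(2 + g\right)}{g}$)
$-40 + \frac{Y{\left(13,-12 \right)}}{\sqrt{-48 + n{\left(7 \right)}}} = -40 + \frac{1}{\sqrt{-48 + \left(4 + \frac{8}{7}\right)}} \left(-3\right) = -40 + \frac{1}{\sqrt{-48 + \frac{36}{7}}} \left(-3\right) = -40 + \frac{1}{\sqrt{- \frac{300}{7}}} \left(-3\right) = -40 + \frac{1}{\frac{10}{7} i \sqrt{21}} \left(-3\right) = -40 + - \frac{i \sqrt{21}}{30} \left(-3\right) = -40 + \frac{i \sqrt{21}}{10}$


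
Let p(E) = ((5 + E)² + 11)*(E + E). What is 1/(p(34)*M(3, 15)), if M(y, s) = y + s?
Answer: 1/1875168 ≈ 5.3329e-7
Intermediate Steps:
p(E) = 2*E*(11 + (5 + E)²) (p(E) = (11 + (5 + E)²)*(2*E) = 2*E*(11 + (5 + E)²))
M(y, s) = s + y
1/(p(34)*M(3, 15)) = 1/((2*34*(11 + (5 + 34)²))*(15 + 3)) = 1/((2*34*(11 + 39²))*18) = 1/((2*34*(11 + 1521))*18) = 1/((2*34*1532)*18) = 1/(104176*18) = 1/1875168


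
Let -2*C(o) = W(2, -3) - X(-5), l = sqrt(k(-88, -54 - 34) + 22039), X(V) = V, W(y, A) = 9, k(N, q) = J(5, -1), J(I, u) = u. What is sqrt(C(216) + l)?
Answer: sqrt(-7 + sqrt(22038)) ≈ 11.893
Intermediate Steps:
k(N, q) = -1
l = sqrt(22038) (l = sqrt(-1 + 22039) = sqrt(22038) ≈ 148.45)
C(o) = -7 (C(o) = -(9 - 1*(-5))/2 = -(9 + 5)/2 = -1/2*14 = -7)
sqrt(C(216) + l) = sqrt(-7 + sqrt(22038))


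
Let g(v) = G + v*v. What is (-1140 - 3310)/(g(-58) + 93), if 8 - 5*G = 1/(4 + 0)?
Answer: -89000/69171 ≈ -1.2867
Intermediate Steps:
G = 31/20 (G = 8/5 - 1/(5*(4 + 0)) = 8/5 - 1/5/4 = 8/5 - 1/5*1/4 = 8/5 - 1/20 = 31/20 ≈ 1.5500)
g(v) = 31/20 + v**2 (g(v) = 31/20 + v*v = 31/20 + v**2)
(-1140 - 3310)/(g(-58) + 93) = (-1140 - 3310)/((31/20 + (-58)**2) + 93) = -4450/((31/20 + 3364) + 93) = -4450/(67311/20 + 93) = -4450/69171/20 = -4450*20/69171 = -89000/69171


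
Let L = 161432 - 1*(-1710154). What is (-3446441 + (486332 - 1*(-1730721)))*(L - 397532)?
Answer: -1812184298952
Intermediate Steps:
L = 1871586 (L = 161432 + 1710154 = 1871586)
(-3446441 + (486332 - 1*(-1730721)))*(L - 397532) = (-3446441 + (486332 - 1*(-1730721)))*(1871586 - 397532) = (-3446441 + (486332 + 1730721))*1474054 = (-3446441 + 2217053)*1474054 = -1229388*1474054 = -1812184298952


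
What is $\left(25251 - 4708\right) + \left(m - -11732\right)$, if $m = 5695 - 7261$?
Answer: $30709$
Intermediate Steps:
$m = -1566$ ($m = 5695 - 7261 = -1566$)
$\left(25251 - 4708\right) + \left(m - -11732\right) = \left(25251 - 4708\right) - -10166 = 20543 + \left(-1566 + 11732\right) = 20543 + 10166 = 30709$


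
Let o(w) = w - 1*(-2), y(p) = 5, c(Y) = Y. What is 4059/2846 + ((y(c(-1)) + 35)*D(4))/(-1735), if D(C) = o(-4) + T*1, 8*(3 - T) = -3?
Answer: 1377167/987562 ≈ 1.3945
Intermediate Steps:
T = 27/8 (T = 3 - ⅛*(-3) = 3 + 3/8 = 27/8 ≈ 3.3750)
o(w) = 2 + w (o(w) = w + 2 = 2 + w)
D(C) = 11/8 (D(C) = (2 - 4) + (27/8)*1 = -2 + 27/8 = 11/8)
4059/2846 + ((y(c(-1)) + 35)*D(4))/(-1735) = 4059/2846 + ((5 + 35)*(11/8))/(-1735) = 4059*(1/2846) + (40*(11/8))*(-1/1735) = 4059/2846 + 55*(-1/1735) = 4059/2846 - 11/347 = 1377167/987562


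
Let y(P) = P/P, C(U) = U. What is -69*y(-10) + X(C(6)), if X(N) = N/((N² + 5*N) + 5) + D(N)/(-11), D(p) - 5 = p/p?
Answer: -54249/781 ≈ -69.461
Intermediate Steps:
y(P) = 1
D(p) = 6 (D(p) = 5 + p/p = 5 + 1 = 6)
X(N) = -6/11 + N/(5 + N² + 5*N) (X(N) = N/((N² + 5*N) + 5) + 6/(-11) = N/(5 + N² + 5*N) + 6*(-1/11) = N/(5 + N² + 5*N) - 6/11 = -6/11 + N/(5 + N² + 5*N))
-69*y(-10) + X(C(6)) = -69*1 + (-30 - 19*6 - 6*6²)/(11*(5 + 6² + 5*6)) = -69 + (-30 - 114 - 6*36)/(11*(5 + 36 + 30)) = -69 + (1/11)*(-30 - 114 - 216)/71 = -69 + (1/11)*(1/71)*(-360) = -69 - 360/781 = -54249/781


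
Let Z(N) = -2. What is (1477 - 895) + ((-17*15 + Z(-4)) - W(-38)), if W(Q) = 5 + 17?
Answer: 303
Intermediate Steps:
W(Q) = 22
(1477 - 895) + ((-17*15 + Z(-4)) - W(-38)) = (1477 - 895) + ((-17*15 - 2) - 1*22) = 582 + ((-255 - 2) - 22) = 582 + (-257 - 22) = 582 - 279 = 303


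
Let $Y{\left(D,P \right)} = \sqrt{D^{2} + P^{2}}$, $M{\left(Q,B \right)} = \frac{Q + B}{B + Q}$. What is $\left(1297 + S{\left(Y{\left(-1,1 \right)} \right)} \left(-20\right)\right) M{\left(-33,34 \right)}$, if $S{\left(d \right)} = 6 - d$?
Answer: $1177 + 20 \sqrt{2} \approx 1205.3$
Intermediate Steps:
$M{\left(Q,B \right)} = 1$ ($M{\left(Q,B \right)} = \frac{B + Q}{B + Q} = 1$)
$\left(1297 + S{\left(Y{\left(-1,1 \right)} \right)} \left(-20\right)\right) M{\left(-33,34 \right)} = \left(1297 + \left(6 - \sqrt{\left(-1\right)^{2} + 1^{2}}\right) \left(-20\right)\right) 1 = \left(1297 + \left(6 - \sqrt{1 + 1}\right) \left(-20\right)\right) 1 = \left(1297 + \left(6 - \sqrt{2}\right) \left(-20\right)\right) 1 = \left(1297 - \left(120 - 20 \sqrt{2}\right)\right) 1 = \left(1177 + 20 \sqrt{2}\right) 1 = 1177 + 20 \sqrt{2}$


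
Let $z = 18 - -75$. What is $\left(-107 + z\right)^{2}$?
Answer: $196$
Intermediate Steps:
$z = 93$ ($z = 18 + 75 = 93$)
$\left(-107 + z\right)^{2} = \left(-107 + 93\right)^{2} = \left(-14\right)^{2} = 196$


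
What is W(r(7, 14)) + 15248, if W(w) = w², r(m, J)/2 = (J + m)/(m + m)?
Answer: 15257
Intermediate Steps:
r(m, J) = (J + m)/m (r(m, J) = 2*((J + m)/(m + m)) = 2*((J + m)/((2*m))) = 2*((J + m)*(1/(2*m))) = 2*((J + m)/(2*m)) = (J + m)/m)
W(r(7, 14)) + 15248 = ((14 + 7)/7)² + 15248 = ((⅐)*21)² + 15248 = 3² + 15248 = 9 + 15248 = 15257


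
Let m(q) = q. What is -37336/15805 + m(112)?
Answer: 1732824/15805 ≈ 109.64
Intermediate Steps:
-37336/15805 + m(112) = -37336/15805 + 112 = 1732824/15805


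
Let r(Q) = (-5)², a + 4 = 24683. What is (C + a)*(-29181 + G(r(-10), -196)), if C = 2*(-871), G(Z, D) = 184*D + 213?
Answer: -1491638984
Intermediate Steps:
a = 24679 (a = -4 + 24683 = 24679)
r(Q) = 25
G(Z, D) = 213 + 184*D
C = -1742
(C + a)*(-29181 + G(r(-10), -196)) = (-1742 + 24679)*(-29181 + (213 + 184*(-196))) = 22937*(-29181 + (213 - 36064)) = 22937*(-29181 - 35851) = 22937*(-65032) = -1491638984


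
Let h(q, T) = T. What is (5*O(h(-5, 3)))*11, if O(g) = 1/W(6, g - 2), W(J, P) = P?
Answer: 55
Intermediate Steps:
O(g) = 1/(-2 + g) (O(g) = 1/(g - 2) = 1/(-2 + g))
(5*O(h(-5, 3)))*11 = (5/(-2 + 3))*11 = (5/1)*11 = (5*1)*11 = 5*11 = 55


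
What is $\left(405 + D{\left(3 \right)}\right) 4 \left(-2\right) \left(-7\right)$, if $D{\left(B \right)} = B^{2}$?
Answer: $23184$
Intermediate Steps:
$\left(405 + D{\left(3 \right)}\right) 4 \left(-2\right) \left(-7\right) = \left(405 + 3^{2}\right) 4 \left(-2\right) \left(-7\right) = \left(405 + 9\right) \left(\left(-8\right) \left(-7\right)\right) = 414 \cdot 56 = 23184$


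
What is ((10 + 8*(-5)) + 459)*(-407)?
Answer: -174603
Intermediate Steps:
((10 + 8*(-5)) + 459)*(-407) = ((10 - 40) + 459)*(-407) = (-30 + 459)*(-407) = 429*(-407) = -174603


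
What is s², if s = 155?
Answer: 24025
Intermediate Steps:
s² = 155² = 24025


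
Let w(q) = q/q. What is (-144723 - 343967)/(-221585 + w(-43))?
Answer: 244345/110792 ≈ 2.2054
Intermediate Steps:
w(q) = 1
(-144723 - 343967)/(-221585 + w(-43)) = (-144723 - 343967)/(-221585 + 1) = -488690/(-221584) = -488690*(-1/221584) = 244345/110792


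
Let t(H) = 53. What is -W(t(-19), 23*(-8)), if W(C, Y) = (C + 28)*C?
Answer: -4293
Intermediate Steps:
W(C, Y) = C*(28 + C) (W(C, Y) = (28 + C)*C = C*(28 + C))
-W(t(-19), 23*(-8)) = -53*(28 + 53) = -53*81 = -1*4293 = -4293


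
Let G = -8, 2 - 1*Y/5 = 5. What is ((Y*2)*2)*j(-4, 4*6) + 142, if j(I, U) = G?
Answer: 622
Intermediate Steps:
Y = -15 (Y = 10 - 5*5 = 10 - 25 = -15)
j(I, U) = -8
((Y*2)*2)*j(-4, 4*6) + 142 = (-15*2*2)*(-8) + 142 = -30*2*(-8) + 142 = -60*(-8) + 142 = 480 + 142 = 622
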